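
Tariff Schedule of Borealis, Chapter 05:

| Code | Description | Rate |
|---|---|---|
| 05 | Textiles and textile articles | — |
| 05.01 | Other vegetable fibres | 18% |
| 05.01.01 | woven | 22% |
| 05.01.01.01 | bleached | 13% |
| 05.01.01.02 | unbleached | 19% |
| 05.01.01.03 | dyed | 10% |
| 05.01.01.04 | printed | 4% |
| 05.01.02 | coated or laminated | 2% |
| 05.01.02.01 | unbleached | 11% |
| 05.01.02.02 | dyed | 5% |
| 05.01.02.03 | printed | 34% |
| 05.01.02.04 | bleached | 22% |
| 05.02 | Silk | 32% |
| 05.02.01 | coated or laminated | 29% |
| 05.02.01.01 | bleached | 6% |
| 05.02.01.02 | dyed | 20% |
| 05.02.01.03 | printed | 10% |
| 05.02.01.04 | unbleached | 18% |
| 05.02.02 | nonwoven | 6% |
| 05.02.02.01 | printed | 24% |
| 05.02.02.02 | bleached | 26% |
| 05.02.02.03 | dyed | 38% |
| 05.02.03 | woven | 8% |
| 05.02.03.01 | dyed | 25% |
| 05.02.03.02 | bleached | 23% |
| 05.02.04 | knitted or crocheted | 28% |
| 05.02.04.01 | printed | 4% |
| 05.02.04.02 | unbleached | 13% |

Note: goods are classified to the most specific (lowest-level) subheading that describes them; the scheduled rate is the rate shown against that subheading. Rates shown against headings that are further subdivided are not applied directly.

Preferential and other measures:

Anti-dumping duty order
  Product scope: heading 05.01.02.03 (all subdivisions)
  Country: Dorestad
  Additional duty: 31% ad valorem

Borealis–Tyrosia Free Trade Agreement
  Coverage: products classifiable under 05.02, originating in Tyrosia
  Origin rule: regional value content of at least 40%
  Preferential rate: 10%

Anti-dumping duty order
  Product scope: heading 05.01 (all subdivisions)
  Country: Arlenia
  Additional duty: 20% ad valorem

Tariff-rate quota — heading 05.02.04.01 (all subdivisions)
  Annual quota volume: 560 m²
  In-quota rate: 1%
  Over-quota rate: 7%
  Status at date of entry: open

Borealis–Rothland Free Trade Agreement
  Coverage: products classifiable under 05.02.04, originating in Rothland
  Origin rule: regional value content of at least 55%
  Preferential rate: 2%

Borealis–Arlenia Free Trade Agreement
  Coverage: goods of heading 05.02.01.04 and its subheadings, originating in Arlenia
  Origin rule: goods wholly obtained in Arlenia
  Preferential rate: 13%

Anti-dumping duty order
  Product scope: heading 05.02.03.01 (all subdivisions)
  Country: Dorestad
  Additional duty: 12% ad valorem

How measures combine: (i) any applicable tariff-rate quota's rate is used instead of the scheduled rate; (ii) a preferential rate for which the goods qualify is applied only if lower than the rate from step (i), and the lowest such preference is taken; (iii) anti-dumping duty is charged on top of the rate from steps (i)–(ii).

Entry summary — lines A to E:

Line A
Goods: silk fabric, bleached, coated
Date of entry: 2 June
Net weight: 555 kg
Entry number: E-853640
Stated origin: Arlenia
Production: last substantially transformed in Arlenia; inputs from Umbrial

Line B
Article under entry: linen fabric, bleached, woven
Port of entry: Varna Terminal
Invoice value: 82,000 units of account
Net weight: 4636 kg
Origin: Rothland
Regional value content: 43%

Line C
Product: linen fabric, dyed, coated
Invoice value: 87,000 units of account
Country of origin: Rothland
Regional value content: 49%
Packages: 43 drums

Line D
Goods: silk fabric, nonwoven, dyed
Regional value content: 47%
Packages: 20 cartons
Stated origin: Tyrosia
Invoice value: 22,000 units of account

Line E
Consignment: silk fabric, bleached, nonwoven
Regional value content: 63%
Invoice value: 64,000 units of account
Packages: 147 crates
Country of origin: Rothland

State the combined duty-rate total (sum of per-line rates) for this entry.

60%

Line A: silk → 05.02; coated → 05.02.01; bleached → 05.02.01.01. Scheduled 6%. Arlenia agreement on 05.02.01.04: 05.02.01.01 not covered. → 6%.
Line B: linen → 05.01; woven → 05.01.01; bleached → 05.01.01.01. Scheduled 13%. Rothland agreement on 05.02.04: 05.01.01.01 not covered. → 13%.
Line C: linen → 05.01; coated → 05.01.02; dyed → 05.01.02.02. Scheduled 5%. Rothland agreement on 05.02.04: 05.01.02.02 not covered. → 5%.
Line D: silk → 05.02; nonwoven → 05.02.02; dyed → 05.02.02.03. Scheduled 38%. Tyrosia agreement on 05.02: RVC ≥ 40% → 10% available; preferential 10%. → 10%.
Line E: silk → 05.02; nonwoven → 05.02.02; bleached → 05.02.02.02. Scheduled 26%. Rothland agreement on 05.02.04: 05.02.02.02 not covered. → 26%.
Sum: 6% + 13% + 5% + 10% + 26% = 60%.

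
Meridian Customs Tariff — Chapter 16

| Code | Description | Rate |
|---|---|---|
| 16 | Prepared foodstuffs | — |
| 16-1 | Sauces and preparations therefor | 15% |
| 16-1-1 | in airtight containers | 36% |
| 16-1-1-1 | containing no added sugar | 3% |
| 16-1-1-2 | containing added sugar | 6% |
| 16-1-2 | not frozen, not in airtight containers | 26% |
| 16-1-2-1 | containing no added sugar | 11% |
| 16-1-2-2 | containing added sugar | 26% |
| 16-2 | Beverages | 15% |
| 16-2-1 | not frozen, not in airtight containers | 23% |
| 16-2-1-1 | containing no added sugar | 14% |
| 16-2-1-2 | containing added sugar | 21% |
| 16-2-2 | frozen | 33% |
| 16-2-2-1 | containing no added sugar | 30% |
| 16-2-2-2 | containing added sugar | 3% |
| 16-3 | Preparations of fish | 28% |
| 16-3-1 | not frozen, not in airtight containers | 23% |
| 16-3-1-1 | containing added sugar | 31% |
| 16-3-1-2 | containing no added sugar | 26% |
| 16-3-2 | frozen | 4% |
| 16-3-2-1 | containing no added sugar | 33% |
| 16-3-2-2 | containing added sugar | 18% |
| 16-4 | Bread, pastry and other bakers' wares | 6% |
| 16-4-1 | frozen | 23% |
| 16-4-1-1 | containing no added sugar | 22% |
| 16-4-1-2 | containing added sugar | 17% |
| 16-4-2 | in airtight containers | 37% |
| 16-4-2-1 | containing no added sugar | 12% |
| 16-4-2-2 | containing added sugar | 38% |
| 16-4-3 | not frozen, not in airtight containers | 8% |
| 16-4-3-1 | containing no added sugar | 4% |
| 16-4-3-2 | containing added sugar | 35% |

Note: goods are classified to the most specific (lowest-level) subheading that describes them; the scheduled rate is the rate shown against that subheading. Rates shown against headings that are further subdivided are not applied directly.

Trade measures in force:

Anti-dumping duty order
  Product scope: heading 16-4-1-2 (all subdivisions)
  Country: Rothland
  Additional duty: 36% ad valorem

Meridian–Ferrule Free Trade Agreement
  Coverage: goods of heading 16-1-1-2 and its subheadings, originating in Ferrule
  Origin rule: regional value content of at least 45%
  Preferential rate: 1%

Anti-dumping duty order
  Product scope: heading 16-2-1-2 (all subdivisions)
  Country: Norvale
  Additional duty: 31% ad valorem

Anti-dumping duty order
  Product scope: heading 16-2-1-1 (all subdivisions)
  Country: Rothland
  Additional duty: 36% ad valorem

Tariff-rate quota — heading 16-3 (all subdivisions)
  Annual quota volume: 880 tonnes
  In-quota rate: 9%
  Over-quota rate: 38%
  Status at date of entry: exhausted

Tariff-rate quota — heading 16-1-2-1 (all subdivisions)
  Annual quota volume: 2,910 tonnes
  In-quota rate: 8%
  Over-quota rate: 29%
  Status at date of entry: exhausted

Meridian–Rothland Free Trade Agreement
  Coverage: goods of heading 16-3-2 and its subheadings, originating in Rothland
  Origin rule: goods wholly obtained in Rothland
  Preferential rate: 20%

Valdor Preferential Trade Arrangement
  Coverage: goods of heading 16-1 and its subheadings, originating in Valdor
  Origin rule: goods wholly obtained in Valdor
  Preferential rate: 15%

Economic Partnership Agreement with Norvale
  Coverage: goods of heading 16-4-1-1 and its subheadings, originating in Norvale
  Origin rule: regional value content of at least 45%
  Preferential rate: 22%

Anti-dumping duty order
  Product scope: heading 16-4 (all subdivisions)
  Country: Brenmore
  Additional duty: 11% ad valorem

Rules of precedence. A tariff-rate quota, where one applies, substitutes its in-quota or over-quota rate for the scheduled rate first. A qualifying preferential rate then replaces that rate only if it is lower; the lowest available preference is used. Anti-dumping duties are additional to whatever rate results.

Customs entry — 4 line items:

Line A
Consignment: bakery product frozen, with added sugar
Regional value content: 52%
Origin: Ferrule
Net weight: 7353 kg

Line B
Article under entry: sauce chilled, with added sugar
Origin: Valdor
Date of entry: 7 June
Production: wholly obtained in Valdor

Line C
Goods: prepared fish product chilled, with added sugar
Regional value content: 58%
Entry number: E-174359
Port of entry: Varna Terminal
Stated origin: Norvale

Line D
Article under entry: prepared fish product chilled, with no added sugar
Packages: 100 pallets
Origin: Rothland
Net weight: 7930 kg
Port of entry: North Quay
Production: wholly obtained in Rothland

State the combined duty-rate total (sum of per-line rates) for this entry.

108%

Line A: bakery product → 16-4; frozen → 16-4-1; with added sugar → 16-4-1-2. Scheduled 17%. Ferrule agreement on 16-1-1-2: 16-4-1-2 not covered. → 17%.
Line B: sauce → 16-1; chilled → 16-1-2; with added sugar → 16-1-2-2. Scheduled 26%. Valdor agreement on 16-1: wholly obtained → 15% available; preferential 15%. → 15%.
Line C: prepared fish product → 16-3; chilled → 16-3-1; with added sugar → 16-3-1-1. Scheduled 31%. quota on 16-3 exhausted → over-quota 38%; Norvale agreement on 16-4-1-1: 16-3-1-1 not covered. → 38%.
Line D: prepared fish product → 16-3; chilled → 16-3-1; with no added sugar → 16-3-1-2. Scheduled 26%. quota on 16-3 exhausted → over-quota 38%; Rothland agreement on 16-3-2: 16-3-1-2 not covered. → 38%.
Sum: 17% + 15% + 38% + 38% = 108%.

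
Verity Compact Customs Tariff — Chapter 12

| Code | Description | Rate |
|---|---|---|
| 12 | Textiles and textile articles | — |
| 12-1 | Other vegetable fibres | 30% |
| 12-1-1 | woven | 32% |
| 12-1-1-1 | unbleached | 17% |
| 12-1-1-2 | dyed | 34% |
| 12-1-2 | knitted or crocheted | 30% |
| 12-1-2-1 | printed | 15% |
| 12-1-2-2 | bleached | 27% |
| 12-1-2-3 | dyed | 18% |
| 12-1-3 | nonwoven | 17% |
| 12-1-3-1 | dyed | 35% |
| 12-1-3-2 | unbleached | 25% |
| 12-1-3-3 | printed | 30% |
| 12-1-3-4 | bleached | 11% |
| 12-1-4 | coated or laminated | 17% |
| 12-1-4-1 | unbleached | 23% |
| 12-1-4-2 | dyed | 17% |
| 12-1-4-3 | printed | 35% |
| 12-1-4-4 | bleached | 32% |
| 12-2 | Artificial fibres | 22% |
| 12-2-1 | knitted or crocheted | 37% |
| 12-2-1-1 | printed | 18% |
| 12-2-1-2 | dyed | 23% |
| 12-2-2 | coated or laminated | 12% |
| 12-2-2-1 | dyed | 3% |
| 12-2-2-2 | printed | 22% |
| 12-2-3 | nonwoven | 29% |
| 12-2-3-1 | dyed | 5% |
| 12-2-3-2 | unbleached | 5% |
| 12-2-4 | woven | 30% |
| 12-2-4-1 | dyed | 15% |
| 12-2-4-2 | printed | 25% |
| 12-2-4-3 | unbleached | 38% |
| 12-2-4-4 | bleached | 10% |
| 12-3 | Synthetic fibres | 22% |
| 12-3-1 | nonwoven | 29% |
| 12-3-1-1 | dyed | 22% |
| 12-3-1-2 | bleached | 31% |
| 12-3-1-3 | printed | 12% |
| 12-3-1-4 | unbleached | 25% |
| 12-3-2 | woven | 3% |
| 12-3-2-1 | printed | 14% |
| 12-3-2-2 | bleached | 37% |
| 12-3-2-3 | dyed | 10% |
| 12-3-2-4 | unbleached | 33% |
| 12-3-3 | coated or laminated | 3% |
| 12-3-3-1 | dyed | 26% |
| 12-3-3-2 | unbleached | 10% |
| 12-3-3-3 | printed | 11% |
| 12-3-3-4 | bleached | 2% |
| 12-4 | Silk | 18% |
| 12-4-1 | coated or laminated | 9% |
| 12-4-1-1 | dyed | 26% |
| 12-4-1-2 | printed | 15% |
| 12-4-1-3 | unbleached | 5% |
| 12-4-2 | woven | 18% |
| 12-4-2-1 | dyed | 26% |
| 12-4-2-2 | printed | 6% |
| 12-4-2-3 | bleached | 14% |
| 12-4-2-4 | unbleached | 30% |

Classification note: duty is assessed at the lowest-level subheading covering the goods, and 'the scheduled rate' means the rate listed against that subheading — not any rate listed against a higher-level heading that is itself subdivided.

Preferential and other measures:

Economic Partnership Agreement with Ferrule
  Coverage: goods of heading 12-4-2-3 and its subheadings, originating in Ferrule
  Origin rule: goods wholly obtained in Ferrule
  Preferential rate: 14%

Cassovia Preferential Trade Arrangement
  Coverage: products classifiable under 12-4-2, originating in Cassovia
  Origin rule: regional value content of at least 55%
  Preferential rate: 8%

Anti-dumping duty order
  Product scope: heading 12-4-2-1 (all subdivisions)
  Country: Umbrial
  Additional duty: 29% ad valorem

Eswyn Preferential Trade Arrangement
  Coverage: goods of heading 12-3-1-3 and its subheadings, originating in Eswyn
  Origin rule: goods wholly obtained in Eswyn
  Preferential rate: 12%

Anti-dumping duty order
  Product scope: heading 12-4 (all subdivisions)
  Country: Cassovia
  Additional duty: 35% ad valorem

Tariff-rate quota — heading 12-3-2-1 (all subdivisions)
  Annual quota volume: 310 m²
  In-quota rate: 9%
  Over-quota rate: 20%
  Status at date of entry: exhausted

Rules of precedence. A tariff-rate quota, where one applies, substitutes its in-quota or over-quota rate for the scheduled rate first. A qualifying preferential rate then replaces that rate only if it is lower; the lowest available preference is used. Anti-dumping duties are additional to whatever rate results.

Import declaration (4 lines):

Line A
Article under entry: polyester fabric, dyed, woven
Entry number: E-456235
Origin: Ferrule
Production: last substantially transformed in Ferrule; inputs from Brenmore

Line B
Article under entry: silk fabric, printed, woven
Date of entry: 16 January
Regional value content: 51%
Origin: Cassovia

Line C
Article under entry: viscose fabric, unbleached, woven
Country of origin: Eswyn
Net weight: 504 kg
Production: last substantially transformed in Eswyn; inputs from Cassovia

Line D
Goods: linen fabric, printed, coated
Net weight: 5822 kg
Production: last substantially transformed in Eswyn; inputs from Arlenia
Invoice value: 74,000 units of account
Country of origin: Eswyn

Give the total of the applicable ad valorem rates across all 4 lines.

Line A: polyester → 12-3; woven → 12-3-2; dyed → 12-3-2-3. Scheduled 10%. Ferrule agreement on 12-4-2-3: 12-3-2-3 not covered. → 10%.
Line B: silk → 12-4; woven → 12-4-2; printed → 12-4-2-2. Scheduled 6%. Cassovia agreement on 12-4-2: RVC < 55%; anti-dumping (Cassovia, 12-4): +35%; total 6% + 35% = 41%. → 41%.
Line C: viscose → 12-2; woven → 12-2-4; unbleached → 12-2-4-3. Scheduled 38%. Eswyn agreement on 12-3-1-3: 12-2-4-3 not covered. → 38%.
Line D: linen → 12-1; coated → 12-1-4; printed → 12-1-4-3. Scheduled 35%. Eswyn agreement on 12-3-1-3: 12-1-4-3 not covered. → 35%.
Sum: 10% + 41% + 38% + 35% = 124%.

124%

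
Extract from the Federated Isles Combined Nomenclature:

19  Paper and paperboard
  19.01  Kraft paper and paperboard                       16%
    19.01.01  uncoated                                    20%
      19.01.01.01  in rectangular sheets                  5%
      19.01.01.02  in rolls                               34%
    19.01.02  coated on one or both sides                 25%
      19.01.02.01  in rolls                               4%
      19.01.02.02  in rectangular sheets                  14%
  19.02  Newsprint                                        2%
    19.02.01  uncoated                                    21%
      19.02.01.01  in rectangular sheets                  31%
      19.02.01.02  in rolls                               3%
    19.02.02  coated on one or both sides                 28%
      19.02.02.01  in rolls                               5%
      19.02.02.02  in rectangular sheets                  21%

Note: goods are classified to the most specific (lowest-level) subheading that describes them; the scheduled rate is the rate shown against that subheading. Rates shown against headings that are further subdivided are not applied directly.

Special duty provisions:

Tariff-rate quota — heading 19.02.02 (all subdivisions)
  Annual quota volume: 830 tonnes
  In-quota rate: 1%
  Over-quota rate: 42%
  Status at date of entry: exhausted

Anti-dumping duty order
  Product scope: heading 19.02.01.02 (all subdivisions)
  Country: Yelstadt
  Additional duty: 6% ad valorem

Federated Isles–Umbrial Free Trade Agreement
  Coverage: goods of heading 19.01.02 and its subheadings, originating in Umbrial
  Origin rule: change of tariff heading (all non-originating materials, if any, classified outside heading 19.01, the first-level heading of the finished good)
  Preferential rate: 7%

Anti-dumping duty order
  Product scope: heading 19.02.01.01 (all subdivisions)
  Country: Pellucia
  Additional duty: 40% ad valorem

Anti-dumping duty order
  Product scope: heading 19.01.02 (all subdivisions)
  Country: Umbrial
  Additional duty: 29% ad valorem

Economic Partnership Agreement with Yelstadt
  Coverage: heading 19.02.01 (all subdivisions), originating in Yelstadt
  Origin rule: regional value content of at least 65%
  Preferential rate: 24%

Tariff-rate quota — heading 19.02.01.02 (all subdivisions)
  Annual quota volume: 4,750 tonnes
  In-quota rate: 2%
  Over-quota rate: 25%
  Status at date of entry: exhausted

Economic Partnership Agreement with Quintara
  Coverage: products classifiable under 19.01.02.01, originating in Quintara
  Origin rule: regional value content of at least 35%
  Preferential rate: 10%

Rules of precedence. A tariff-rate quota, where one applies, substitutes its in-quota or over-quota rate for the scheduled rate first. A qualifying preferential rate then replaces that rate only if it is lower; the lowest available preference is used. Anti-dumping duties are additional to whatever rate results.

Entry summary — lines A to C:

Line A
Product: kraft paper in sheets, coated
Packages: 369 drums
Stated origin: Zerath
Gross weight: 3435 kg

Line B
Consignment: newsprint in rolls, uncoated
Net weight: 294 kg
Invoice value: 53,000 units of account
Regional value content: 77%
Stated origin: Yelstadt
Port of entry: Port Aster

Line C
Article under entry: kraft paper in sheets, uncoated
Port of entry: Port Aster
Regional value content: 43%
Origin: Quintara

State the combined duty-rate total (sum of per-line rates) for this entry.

Line A: kraft paper → 19.01; coated → 19.01.02; in sheets → 19.01.02.02. Scheduled 14%. No special measure applies. → 14%.
Line B: newsprint → 19.02; uncoated → 19.02.01; in rolls → 19.02.01.02. Scheduled 3%. quota on 19.02.01.02 exhausted → over-quota 25%; Yelstadt agreement on 19.02.01: RVC ≥ 65% → 24% available; preferential 24%; anti-dumping (Yelstadt, 19.02.01.02): +6%; total 24% + 6% = 30%. → 30%.
Line C: kraft paper → 19.01; uncoated → 19.01.01; in sheets → 19.01.01.01. Scheduled 5%. Quintara agreement on 19.01.02.01: 19.01.01.01 not covered. → 5%.
Sum: 14% + 30% + 5% = 49%.

49%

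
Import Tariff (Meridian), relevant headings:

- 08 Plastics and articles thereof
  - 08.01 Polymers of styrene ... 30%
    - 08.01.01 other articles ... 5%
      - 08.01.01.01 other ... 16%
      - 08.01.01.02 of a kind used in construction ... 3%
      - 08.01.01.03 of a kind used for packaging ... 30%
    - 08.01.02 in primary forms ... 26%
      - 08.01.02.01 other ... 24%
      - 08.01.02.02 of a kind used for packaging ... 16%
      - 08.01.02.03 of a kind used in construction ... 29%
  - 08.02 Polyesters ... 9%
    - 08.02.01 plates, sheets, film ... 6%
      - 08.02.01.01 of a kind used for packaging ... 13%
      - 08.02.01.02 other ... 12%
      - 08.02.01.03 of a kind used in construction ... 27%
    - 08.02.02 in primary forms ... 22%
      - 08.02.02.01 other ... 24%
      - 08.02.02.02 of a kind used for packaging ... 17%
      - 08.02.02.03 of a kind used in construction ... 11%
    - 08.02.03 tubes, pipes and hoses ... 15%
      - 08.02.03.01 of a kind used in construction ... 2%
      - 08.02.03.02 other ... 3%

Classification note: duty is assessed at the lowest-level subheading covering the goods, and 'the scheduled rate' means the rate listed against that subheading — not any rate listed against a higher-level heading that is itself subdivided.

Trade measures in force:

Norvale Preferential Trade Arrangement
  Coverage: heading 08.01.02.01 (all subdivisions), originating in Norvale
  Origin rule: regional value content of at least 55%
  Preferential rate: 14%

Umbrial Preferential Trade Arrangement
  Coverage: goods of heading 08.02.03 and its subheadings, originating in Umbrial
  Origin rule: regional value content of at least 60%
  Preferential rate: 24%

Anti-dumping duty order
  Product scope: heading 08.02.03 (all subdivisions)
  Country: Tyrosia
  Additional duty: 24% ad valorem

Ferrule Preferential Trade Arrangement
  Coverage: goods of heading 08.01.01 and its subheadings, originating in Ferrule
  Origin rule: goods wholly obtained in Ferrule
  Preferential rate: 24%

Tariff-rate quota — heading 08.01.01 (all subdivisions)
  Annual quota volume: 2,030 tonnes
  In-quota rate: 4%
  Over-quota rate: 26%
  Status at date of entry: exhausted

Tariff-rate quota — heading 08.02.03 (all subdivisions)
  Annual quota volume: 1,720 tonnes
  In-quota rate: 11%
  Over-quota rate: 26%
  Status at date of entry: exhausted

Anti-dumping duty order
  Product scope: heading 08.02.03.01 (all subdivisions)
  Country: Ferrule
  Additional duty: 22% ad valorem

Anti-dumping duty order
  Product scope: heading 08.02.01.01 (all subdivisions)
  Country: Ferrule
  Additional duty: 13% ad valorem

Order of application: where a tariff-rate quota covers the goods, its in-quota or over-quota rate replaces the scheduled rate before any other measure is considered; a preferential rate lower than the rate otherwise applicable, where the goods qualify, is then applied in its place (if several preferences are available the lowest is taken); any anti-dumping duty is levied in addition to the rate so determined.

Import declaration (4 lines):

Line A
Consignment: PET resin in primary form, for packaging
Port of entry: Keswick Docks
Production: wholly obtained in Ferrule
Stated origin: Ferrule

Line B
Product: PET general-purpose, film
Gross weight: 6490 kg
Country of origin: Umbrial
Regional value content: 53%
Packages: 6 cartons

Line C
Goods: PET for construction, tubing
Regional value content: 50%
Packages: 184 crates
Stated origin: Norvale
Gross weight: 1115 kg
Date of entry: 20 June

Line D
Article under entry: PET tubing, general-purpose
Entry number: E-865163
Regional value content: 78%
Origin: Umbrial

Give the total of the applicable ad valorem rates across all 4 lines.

79%

Line A: PET → 08.02; resin in primary form → 08.02.02; for packaging → 08.02.02.02. Scheduled 17%. Ferrule agreement on 08.01.01: 08.02.02.02 not covered. → 17%.
Line B: PET → 08.02; film → 08.02.01; general-purpose → 08.02.01.02. Scheduled 12%. Umbrial agreement on 08.02.03: 08.02.01.02 not covered. → 12%.
Line C: PET → 08.02; tubing → 08.02.03; for construction → 08.02.03.01. Scheduled 2%. quota on 08.02.03 exhausted → over-quota 26%; Norvale agreement on 08.01.02.01: 08.02.03.01 not covered. → 26%.
Line D: PET → 08.02; tubing → 08.02.03; general-purpose → 08.02.03.02. Scheduled 3%. quota on 08.02.03 exhausted → over-quota 26%; Umbrial agreement on 08.02.03: RVC ≥ 60% → 24% available; preferential 24%. → 24%.
Sum: 17% + 12% + 26% + 24% = 79%.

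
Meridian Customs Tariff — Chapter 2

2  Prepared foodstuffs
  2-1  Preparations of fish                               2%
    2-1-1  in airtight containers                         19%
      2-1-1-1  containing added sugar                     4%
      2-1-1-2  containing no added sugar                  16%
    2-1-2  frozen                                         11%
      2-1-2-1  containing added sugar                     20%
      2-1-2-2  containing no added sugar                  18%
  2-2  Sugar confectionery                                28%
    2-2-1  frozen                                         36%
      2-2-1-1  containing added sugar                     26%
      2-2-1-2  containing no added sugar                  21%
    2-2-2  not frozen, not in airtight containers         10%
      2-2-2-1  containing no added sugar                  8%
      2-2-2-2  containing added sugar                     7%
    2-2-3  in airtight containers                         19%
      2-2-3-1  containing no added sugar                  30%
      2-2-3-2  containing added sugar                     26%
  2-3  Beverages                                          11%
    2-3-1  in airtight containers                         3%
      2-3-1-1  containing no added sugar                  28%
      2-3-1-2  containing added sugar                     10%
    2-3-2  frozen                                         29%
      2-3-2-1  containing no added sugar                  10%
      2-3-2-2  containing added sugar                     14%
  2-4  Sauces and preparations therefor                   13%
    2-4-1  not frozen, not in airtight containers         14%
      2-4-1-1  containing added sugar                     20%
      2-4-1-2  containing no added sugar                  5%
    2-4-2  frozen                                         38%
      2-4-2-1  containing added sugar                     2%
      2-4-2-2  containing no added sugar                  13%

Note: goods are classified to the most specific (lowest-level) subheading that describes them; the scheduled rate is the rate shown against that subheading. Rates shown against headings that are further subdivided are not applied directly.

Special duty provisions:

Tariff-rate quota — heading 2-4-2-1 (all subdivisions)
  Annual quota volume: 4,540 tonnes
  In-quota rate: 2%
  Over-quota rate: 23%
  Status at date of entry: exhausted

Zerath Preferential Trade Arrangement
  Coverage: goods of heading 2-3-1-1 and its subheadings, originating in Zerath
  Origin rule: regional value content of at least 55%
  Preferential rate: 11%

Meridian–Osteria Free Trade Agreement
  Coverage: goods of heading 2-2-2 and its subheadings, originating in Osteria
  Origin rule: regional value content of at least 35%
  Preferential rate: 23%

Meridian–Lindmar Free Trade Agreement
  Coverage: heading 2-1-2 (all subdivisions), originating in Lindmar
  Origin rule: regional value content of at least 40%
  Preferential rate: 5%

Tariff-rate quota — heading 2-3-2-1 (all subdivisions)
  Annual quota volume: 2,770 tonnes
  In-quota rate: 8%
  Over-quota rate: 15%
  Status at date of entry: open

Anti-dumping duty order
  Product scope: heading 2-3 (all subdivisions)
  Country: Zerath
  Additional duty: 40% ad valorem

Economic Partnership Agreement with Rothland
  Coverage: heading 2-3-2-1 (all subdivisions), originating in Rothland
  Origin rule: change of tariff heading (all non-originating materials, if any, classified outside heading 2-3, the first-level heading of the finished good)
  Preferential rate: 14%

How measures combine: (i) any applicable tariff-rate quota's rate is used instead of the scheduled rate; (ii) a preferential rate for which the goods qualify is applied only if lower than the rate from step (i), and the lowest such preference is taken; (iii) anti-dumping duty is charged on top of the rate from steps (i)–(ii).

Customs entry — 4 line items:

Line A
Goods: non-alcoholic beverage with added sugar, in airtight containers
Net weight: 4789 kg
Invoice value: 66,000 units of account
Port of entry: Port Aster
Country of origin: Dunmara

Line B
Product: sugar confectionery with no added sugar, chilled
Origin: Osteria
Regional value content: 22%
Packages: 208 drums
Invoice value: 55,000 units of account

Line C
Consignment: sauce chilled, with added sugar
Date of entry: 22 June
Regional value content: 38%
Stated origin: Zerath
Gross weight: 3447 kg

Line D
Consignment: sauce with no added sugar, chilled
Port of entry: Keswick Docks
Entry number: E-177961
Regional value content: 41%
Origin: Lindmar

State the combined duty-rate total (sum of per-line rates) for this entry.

43%

Line A: non-alcoholic beverage → 2-3; in airtight containers → 2-3-1; with added sugar → 2-3-1-2. Scheduled 10%. No special measure applies. → 10%.
Line B: sugar confectionery → 2-2; chilled → 2-2-2; with no added sugar → 2-2-2-1. Scheduled 8%. Osteria agreement on 2-2-2: RVC < 35%. → 8%.
Line C: sauce → 2-4; chilled → 2-4-1; with added sugar → 2-4-1-1. Scheduled 20%. Zerath agreement on 2-3-1-1: 2-4-1-1 not covered. → 20%.
Line D: sauce → 2-4; chilled → 2-4-1; with no added sugar → 2-4-1-2. Scheduled 5%. Lindmar agreement on 2-1-2: 2-4-1-2 not covered. → 5%.
Sum: 10% + 8% + 20% + 5% = 43%.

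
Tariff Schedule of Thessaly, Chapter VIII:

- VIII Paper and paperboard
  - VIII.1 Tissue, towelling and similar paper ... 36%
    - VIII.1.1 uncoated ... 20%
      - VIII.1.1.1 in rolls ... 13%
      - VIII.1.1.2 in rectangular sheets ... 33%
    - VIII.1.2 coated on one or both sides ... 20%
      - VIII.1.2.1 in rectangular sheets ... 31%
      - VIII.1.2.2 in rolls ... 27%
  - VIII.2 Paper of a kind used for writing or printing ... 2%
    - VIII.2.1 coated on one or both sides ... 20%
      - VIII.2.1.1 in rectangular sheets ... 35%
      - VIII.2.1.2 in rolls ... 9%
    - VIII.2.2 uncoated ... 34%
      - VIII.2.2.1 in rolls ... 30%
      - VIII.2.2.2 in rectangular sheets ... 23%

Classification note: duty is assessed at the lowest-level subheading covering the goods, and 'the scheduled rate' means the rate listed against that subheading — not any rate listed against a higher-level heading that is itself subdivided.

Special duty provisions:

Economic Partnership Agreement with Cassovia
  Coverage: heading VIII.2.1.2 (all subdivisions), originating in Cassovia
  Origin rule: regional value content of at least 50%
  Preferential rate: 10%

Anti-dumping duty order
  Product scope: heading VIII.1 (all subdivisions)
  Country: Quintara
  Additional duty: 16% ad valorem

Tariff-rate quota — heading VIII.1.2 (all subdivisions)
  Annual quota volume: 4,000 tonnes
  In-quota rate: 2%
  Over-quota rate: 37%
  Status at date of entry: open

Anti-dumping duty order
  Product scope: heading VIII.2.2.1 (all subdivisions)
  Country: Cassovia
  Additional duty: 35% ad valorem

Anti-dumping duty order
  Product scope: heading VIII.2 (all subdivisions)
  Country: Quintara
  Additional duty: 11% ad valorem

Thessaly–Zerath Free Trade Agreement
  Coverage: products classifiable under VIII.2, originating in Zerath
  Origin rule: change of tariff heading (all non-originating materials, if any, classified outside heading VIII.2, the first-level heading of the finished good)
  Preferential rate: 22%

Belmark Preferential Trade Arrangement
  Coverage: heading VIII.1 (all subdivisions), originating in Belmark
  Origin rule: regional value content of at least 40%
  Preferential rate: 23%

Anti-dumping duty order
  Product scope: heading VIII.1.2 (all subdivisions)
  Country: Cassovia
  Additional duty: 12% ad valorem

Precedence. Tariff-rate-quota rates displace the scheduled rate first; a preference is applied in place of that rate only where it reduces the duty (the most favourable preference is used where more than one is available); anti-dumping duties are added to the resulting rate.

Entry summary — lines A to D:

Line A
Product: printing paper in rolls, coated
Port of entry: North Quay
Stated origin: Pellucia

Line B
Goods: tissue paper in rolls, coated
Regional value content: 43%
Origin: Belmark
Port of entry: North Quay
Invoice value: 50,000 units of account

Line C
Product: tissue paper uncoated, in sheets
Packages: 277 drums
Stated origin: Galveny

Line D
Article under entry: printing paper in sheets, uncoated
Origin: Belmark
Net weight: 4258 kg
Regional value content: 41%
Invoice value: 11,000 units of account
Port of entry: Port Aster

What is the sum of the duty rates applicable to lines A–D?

67%

Line A: printing paper → VIII.2; coated → VIII.2.1; in rolls → VIII.2.1.2. Scheduled 9%. No special measure applies. → 9%.
Line B: tissue paper → VIII.1; coated → VIII.1.2; in rolls → VIII.1.2.2. Scheduled 27%. quota on VIII.1.2 open → in-quota 2%; Belmark agreement on VIII.1: RVC ≥ 40% → 23% available; preference 23% not lower than 2% → no reduction. → 2%.
Line C: tissue paper → VIII.1; uncoated → VIII.1.1; in sheets → VIII.1.1.2. Scheduled 33%. No special measure applies. → 33%.
Line D: printing paper → VIII.2; uncoated → VIII.2.2; in sheets → VIII.2.2.2. Scheduled 23%. Belmark agreement on VIII.1: VIII.2.2.2 not covered. → 23%.
Sum: 9% + 2% + 33% + 23% = 67%.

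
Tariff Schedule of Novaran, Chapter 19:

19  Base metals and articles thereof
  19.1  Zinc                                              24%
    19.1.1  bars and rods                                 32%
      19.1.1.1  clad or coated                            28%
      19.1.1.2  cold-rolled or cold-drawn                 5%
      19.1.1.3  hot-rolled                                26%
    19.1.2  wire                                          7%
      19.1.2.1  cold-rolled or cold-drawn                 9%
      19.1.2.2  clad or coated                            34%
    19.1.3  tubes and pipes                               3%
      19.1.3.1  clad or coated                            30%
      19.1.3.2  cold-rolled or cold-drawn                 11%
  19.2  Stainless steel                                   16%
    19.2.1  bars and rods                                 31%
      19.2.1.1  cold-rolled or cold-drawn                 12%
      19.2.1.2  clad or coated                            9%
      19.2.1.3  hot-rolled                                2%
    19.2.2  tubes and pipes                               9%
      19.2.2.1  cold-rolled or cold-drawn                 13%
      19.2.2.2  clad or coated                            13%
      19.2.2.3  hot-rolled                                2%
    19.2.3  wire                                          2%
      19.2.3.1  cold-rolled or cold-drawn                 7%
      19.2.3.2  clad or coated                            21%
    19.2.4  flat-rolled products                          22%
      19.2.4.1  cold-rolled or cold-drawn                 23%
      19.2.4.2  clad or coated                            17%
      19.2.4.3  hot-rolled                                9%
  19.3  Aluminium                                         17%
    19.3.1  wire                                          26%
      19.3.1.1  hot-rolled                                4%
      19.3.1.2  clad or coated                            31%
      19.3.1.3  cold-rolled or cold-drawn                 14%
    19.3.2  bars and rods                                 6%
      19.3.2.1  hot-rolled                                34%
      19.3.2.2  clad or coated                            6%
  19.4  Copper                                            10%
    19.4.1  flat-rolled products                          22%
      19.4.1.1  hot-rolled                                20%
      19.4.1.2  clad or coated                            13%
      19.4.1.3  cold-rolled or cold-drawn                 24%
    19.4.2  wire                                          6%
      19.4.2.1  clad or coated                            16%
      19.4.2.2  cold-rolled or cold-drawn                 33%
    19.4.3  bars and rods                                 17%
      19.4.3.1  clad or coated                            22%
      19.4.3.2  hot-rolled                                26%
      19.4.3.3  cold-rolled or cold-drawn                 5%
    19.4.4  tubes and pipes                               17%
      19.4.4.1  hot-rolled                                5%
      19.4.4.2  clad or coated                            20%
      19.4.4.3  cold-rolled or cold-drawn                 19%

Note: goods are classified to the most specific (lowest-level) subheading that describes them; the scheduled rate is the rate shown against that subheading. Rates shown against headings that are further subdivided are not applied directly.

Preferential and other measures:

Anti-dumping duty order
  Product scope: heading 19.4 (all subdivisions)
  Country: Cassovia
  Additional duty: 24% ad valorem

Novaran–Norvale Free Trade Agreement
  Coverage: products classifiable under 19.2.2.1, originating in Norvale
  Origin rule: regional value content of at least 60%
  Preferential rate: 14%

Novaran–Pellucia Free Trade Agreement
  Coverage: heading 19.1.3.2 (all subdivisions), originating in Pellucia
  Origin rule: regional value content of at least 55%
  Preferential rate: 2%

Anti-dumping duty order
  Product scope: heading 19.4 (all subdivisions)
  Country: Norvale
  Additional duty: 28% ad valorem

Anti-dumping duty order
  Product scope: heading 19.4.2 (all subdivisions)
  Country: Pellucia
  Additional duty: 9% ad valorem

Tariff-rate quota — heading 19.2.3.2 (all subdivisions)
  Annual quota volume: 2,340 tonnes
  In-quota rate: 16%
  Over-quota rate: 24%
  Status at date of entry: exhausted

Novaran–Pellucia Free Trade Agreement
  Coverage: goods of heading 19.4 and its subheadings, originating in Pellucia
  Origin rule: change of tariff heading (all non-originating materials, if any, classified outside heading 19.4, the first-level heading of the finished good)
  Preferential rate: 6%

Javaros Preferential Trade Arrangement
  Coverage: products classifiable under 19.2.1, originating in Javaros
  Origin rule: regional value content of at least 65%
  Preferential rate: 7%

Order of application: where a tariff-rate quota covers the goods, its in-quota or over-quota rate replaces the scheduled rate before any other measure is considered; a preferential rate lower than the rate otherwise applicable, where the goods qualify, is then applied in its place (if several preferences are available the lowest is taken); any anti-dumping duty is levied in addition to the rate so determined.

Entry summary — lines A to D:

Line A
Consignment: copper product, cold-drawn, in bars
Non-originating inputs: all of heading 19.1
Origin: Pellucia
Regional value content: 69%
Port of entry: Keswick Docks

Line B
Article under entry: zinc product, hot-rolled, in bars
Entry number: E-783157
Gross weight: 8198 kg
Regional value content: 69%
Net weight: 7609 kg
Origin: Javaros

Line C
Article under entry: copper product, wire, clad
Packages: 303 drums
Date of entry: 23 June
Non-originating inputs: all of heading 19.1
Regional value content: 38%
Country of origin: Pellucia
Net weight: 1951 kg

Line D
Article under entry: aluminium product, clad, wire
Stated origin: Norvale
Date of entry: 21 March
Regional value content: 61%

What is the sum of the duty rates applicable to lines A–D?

Line A: copper → 19.4; in bars → 19.4.3; cold-drawn → 19.4.3.3. Scheduled 5%. Pellucia agreement on 19.1.3.2: 19.4.3.3 not covered; Pellucia agreement on 19.4: CTH met → 6% available; preference 6% not lower than 5% → no reduction. → 5%.
Line B: zinc → 19.1; in bars → 19.1.1; hot-rolled → 19.1.1.3. Scheduled 26%. Javaros agreement on 19.2.1: 19.1.1.3 not covered. → 26%.
Line C: copper → 19.4; wire → 19.4.2; clad → 19.4.2.1. Scheduled 16%. Pellucia agreement on 19.1.3.2: 19.4.2.1 not covered; Pellucia agreement on 19.4: CTH met → 6% available; preferential 6%; anti-dumping (Pellucia, 19.4.2): +9%; total 6% + 9% = 15%. → 15%.
Line D: aluminium → 19.3; wire → 19.3.1; clad → 19.3.1.2. Scheduled 31%. Norvale agreement on 19.2.2.1: 19.3.1.2 not covered. → 31%.
Sum: 5% + 26% + 15% + 31% = 77%.

77%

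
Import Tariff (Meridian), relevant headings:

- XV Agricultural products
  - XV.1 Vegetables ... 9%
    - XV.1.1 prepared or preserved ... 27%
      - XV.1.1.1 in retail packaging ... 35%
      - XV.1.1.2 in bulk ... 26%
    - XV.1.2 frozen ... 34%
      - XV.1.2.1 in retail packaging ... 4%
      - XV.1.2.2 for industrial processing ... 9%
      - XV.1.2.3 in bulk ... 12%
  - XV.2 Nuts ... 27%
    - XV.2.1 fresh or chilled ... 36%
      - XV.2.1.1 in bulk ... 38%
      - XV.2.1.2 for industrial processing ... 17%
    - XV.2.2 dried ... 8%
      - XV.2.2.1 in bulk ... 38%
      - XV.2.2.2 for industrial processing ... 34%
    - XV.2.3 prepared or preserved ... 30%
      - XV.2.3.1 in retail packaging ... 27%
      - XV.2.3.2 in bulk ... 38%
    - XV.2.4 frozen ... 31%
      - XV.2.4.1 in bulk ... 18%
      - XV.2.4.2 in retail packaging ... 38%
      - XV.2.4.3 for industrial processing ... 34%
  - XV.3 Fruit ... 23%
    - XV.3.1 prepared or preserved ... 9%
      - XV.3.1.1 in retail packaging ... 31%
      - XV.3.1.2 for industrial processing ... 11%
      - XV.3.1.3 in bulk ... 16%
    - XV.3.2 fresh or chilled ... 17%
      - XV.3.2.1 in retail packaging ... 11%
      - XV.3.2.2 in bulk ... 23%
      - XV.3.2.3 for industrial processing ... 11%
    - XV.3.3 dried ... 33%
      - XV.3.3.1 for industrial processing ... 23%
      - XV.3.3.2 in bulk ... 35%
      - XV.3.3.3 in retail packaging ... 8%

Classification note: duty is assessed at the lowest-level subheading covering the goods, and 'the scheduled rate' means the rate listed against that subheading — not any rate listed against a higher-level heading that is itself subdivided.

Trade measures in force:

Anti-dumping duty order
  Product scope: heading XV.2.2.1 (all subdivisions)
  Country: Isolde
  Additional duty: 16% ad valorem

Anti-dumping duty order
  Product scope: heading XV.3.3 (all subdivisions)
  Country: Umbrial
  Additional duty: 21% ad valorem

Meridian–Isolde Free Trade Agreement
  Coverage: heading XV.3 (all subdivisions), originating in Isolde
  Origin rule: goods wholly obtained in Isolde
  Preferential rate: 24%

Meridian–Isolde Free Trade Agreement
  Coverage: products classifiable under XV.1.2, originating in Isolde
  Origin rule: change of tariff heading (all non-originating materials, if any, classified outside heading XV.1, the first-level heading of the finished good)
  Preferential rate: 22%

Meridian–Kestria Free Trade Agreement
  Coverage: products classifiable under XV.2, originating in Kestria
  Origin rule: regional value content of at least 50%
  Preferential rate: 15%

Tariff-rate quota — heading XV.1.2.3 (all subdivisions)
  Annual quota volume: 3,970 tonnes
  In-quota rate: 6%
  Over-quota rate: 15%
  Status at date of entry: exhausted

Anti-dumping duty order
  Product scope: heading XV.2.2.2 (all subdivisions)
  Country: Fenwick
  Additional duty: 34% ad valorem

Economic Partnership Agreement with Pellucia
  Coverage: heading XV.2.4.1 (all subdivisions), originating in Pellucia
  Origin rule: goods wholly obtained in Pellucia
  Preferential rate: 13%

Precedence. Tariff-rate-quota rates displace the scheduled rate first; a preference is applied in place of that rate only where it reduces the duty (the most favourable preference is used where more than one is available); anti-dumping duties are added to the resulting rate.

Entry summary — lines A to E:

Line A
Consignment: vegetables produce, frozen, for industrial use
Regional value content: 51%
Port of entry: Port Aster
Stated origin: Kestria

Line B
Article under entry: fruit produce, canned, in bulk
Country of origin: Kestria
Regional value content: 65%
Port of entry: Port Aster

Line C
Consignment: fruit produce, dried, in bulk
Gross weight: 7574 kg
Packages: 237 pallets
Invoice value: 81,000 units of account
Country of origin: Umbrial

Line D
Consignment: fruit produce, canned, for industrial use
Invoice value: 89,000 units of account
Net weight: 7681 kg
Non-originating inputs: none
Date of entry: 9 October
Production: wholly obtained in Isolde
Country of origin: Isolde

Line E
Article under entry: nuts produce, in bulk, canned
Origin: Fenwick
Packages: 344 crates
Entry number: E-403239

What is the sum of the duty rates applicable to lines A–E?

130%

Line A: vegetables → XV.1; frozen → XV.1.2; for industrial use → XV.1.2.2. Scheduled 9%. Kestria agreement on XV.2: XV.1.2.2 not covered. → 9%.
Line B: fruit → XV.3; canned → XV.3.1; in bulk → XV.3.1.3. Scheduled 16%. Kestria agreement on XV.2: XV.3.1.3 not covered. → 16%.
Line C: fruit → XV.3; dried → XV.3.3; in bulk → XV.3.3.2. Scheduled 35%. anti-dumping (Umbrial, XV.3.3): +21%; total 35% + 21% = 56%. → 56%.
Line D: fruit → XV.3; canned → XV.3.1; for industrial use → XV.3.1.2. Scheduled 11%. Isolde agreement on XV.3: wholly obtained → 24% available; Isolde agreement on XV.1.2: XV.3.1.2 not covered; preference 24% not lower than 11% → no reduction. → 11%.
Line E: nuts → XV.2; canned → XV.2.3; in bulk → XV.2.3.2. Scheduled 38%. No special measure applies. → 38%.
Sum: 9% + 16% + 56% + 11% + 38% = 130%.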